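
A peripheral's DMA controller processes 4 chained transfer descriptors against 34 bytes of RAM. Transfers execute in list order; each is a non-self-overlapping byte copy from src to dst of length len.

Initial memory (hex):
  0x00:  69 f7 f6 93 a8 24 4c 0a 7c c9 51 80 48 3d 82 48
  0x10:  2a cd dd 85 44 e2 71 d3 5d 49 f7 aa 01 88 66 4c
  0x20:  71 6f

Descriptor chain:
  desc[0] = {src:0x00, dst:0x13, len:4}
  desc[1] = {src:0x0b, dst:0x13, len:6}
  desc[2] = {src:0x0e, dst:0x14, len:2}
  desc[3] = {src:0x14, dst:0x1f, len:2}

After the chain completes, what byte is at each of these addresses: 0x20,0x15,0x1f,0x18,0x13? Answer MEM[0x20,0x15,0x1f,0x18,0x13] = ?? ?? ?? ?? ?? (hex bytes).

MEM[0x20,0x15,0x1f,0x18,0x13] = 48 48 82 2a 80

#0 dst[0x13+4] := {0x69,0xf7,0xf6,0x93}
#1 dst[0x13+6] := {0x80,0x48,0x3d,0x82,0x48,0x2a}
#2 dst[0x14+2] := {0x82,0x48}
#3 dst[0x1f+2] := {0x82,0x48}
query mem[0x20]=0x48, mem[0x15]=0x48, mem[0x1f]=0x82, mem[0x18]=0x2a, mem[0x13]=0x80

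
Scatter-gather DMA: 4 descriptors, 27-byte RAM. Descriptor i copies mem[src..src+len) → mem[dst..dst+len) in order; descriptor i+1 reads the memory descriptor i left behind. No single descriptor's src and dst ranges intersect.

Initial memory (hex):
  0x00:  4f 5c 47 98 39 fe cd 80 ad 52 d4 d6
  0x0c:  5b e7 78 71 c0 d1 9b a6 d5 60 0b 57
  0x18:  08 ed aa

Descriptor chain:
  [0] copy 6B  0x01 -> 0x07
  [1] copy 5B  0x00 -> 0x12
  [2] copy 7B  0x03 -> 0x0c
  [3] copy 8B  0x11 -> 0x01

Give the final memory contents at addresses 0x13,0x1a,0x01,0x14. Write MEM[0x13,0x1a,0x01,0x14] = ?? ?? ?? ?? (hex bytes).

MEM[0x13,0x1a,0x01,0x14] = 5c aa 47 47

D0: mem[0x07..0x0c] <- [5c 47 98 39 fe cd]
D1: mem[0x12..0x16] <- [4f 5c 47 98 39]
D2: mem[0x0c..0x12] <- [98 39 fe cd 5c 47 98]
D3: mem[0x01..0x08] <- [47 98 5c 47 98 39 57 08]
query mem[0x13]=0x5c, mem[0x1a]=0xaa, mem[0x01]=0x47, mem[0x14]=0x47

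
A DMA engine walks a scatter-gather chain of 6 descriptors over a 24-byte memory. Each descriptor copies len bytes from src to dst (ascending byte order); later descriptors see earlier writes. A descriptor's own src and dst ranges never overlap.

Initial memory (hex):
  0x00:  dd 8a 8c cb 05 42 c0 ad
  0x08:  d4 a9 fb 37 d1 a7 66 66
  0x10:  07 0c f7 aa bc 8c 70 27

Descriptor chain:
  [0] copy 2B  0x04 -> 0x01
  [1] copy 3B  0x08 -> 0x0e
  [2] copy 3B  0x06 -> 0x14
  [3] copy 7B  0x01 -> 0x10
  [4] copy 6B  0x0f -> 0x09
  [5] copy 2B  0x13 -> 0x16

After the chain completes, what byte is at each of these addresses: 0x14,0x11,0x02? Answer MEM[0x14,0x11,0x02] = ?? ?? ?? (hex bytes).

D0: mem[0x01..0x02] <- [05 42]
D1: mem[0x0e..0x10] <- [d4 a9 fb]
D2: mem[0x14..0x16] <- [c0 ad d4]
D3: mem[0x10..0x16] <- [05 42 cb 05 42 c0 ad]
D4: mem[0x09..0x0e] <- [a9 05 42 cb 05 42]
D5: mem[0x16..0x17] <- [05 42]
query mem[0x14]=0x42, mem[0x11]=0x42, mem[0x02]=0x42

MEM[0x14,0x11,0x02] = 42 42 42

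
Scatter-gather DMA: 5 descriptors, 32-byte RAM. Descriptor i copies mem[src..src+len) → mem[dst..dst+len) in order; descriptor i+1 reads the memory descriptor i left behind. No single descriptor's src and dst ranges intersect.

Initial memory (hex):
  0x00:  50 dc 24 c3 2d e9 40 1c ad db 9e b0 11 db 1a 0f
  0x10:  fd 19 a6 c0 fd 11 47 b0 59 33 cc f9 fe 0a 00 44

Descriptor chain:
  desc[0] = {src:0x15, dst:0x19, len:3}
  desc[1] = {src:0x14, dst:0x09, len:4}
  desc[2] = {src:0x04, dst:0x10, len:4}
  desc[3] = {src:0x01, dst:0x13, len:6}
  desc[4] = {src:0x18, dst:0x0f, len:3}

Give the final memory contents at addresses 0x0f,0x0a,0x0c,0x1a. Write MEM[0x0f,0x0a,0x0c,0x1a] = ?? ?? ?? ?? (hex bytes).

D0: mem[0x19..0x1b] <- [11 47 b0]
D1: mem[0x09..0x0c] <- [fd 11 47 b0]
D2: mem[0x10..0x13] <- [2d e9 40 1c]
D3: mem[0x13..0x18] <- [dc 24 c3 2d e9 40]
D4: mem[0x0f..0x11] <- [40 11 47]
query mem[0x0f]=0x40, mem[0x0a]=0x11, mem[0x0c]=0xb0, mem[0x1a]=0x47

MEM[0x0f,0x0a,0x0c,0x1a] = 40 11 b0 47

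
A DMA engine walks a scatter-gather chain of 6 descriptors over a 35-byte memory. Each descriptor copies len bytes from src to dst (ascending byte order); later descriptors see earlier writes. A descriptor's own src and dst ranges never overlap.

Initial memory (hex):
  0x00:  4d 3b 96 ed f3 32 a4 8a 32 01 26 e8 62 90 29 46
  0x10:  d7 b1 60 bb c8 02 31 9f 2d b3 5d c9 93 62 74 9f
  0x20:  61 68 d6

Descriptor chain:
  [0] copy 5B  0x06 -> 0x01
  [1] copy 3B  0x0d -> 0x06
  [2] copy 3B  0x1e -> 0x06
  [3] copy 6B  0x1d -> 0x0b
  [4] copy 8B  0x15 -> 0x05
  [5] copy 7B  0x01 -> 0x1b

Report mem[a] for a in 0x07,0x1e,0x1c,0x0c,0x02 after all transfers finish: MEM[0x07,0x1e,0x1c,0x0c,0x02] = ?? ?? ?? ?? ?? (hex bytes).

D0: mem[0x01..0x05] <- [a4 8a 32 01 26]
D1: mem[0x06..0x08] <- [90 29 46]
D2: mem[0x06..0x08] <- [74 9f 61]
D3: mem[0x0b..0x10] <- [62 74 9f 61 68 d6]
D4: mem[0x05..0x0c] <- [02 31 9f 2d b3 5d c9 93]
D5: mem[0x1b..0x21] <- [a4 8a 32 01 02 31 9f]
query mem[0x07]=0x9f, mem[0x1e]=0x01, mem[0x1c]=0x8a, mem[0x0c]=0x93, mem[0x02]=0x8a

MEM[0x07,0x1e,0x1c,0x0c,0x02] = 9f 01 8a 93 8a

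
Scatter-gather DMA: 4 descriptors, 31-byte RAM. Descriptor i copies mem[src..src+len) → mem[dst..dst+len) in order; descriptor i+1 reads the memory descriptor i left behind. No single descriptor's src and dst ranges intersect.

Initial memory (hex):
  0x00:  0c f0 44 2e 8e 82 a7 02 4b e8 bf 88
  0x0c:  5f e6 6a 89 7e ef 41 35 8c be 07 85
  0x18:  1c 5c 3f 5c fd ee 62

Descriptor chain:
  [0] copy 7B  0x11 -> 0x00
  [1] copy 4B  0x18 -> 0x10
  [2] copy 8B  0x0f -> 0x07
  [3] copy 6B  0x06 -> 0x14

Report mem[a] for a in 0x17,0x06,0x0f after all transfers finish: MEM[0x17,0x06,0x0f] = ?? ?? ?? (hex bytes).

MEM[0x17,0x06,0x0f] = 5c 85 89

[0] 0x11->0x00 len=7 : ef 41 35 8c be 07 85
[1] 0x18->0x10 len=4 : 1c 5c 3f 5c
[2] 0x0f->0x07 len=8 : 89 1c 5c 3f 5c 8c be 07
[3] 0x06->0x14 len=6 : 85 89 1c 5c 3f 5c
query mem[0x17]=0x5c, mem[0x06]=0x85, mem[0x0f]=0x89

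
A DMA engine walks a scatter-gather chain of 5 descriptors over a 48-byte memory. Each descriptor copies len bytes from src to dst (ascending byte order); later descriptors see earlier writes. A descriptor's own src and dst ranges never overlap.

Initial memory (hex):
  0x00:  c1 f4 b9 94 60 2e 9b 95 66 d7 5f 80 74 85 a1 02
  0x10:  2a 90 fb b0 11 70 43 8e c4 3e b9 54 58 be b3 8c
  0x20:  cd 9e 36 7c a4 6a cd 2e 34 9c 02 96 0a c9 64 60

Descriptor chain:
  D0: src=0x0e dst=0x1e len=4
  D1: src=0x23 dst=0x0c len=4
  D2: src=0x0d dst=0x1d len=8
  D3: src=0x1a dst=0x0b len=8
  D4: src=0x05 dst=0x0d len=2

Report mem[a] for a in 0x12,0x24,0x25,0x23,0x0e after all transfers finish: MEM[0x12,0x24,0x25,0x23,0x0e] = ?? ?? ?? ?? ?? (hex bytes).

MEM[0x12,0x24,0x25,0x23,0x0e] = 90 11 6a b0 9b

  after D0: wrote 4B at 0x1e = a1022a90
  after D1: wrote 4B at 0x0c = 7ca46acd
  after D2: wrote 8B at 0x1d = a46acd2a90fbb011
  after D3: wrote 8B at 0x0b = b95458a46acd2a90
  after D4: wrote 2B at 0x0d = 2e9b
query mem[0x12]=0x90, mem[0x24]=0x11, mem[0x25]=0x6a, mem[0x23]=0xb0, mem[0x0e]=0x9b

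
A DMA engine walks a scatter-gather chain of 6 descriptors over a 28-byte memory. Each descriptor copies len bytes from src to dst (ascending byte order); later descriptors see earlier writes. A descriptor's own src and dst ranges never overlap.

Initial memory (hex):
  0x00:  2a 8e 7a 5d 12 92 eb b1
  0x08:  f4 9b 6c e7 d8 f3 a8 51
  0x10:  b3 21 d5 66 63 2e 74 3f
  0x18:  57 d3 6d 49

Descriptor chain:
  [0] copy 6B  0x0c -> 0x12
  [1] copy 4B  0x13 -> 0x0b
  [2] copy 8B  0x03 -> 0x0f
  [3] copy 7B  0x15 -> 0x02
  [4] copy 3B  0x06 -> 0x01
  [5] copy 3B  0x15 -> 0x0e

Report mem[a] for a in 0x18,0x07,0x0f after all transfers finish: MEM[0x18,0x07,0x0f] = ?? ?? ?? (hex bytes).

MEM[0x18,0x07,0x0f] = 57 6d 6c

#0 dst[0x12+6] := {0xd8,0xf3,0xa8,0x51,0xb3,0x21}
#1 dst[0x0b+4] := {0xf3,0xa8,0x51,0xb3}
#2 dst[0x0f+8] := {0x5d,0x12,0x92,0xeb,0xb1,0xf4,0x9b,0x6c}
#3 dst[0x02+7] := {0x9b,0x6c,0x21,0x57,0xd3,0x6d,0x49}
#4 dst[0x01+3] := {0xd3,0x6d,0x49}
#5 dst[0x0e+3] := {0x9b,0x6c,0x21}
query mem[0x18]=0x57, mem[0x07]=0x6d, mem[0x0f]=0x6c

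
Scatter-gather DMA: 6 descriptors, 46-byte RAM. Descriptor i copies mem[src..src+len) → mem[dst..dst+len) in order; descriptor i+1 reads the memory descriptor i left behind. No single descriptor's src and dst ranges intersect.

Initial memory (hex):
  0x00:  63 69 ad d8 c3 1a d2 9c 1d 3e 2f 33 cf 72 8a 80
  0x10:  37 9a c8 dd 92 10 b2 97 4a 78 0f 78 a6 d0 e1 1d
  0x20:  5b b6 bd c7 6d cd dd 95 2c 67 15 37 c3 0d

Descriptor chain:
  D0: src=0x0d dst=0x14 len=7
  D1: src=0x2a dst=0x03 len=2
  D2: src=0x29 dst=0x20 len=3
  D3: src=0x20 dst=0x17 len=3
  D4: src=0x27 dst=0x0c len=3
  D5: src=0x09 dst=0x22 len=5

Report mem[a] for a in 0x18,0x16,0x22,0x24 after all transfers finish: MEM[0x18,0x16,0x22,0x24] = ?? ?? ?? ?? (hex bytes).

MEM[0x18,0x16,0x22,0x24] = 15 80 3e 33

  after D0: wrote 7B at 0x14 = 728a80379ac8dd
  after D1: wrote 2B at 0x03 = 1537
  after D2: wrote 3B at 0x20 = 671537
  after D3: wrote 3B at 0x17 = 671537
  after D4: wrote 3B at 0x0c = 952c67
  after D5: wrote 5B at 0x22 = 3e2f33952c
query mem[0x18]=0x15, mem[0x16]=0x80, mem[0x22]=0x3e, mem[0x24]=0x33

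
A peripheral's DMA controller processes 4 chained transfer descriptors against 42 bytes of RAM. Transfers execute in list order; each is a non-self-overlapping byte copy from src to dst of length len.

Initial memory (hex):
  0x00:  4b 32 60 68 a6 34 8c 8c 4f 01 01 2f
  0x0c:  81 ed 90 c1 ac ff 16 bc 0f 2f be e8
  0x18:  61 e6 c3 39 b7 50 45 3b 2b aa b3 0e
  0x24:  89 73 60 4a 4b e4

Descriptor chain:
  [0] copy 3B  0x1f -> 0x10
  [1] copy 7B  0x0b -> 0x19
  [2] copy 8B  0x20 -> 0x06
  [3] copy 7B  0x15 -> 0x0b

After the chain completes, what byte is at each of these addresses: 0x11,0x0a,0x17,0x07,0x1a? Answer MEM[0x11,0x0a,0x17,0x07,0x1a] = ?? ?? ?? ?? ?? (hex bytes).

MEM[0x11,0x0a,0x17,0x07,0x1a] = ed 89 e8 aa 81

[0] 0x1f->0x10 len=3 : 3b 2b aa
[1] 0x0b->0x19 len=7 : 2f 81 ed 90 c1 3b 2b
[2] 0x20->0x06 len=8 : 2b aa b3 0e 89 73 60 4a
[3] 0x15->0x0b len=7 : 2f be e8 61 2f 81 ed
query mem[0x11]=0xed, mem[0x0a]=0x89, mem[0x17]=0xe8, mem[0x07]=0xaa, mem[0x1a]=0x81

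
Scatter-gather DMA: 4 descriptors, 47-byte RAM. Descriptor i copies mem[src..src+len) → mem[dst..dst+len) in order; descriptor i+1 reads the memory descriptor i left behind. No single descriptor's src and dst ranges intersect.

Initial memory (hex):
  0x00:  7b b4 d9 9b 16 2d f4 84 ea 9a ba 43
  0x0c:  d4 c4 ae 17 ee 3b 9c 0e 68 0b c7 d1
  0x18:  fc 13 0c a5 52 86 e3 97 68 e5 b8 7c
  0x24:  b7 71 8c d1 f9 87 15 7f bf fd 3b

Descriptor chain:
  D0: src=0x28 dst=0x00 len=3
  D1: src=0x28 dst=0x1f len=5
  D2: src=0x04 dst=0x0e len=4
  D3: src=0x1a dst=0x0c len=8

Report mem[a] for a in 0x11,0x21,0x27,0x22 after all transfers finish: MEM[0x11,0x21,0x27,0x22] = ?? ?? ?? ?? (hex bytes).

  after D0: wrote 3B at 0x00 = f98715
  after D1: wrote 5B at 0x1f = f987157fbf
  after D2: wrote 4B at 0x0e = 162df484
  after D3: wrote 8B at 0x0c = 0ca55286e3f98715
query mem[0x11]=0xf9, mem[0x21]=0x15, mem[0x27]=0xd1, mem[0x22]=0x7f

MEM[0x11,0x21,0x27,0x22] = f9 15 d1 7f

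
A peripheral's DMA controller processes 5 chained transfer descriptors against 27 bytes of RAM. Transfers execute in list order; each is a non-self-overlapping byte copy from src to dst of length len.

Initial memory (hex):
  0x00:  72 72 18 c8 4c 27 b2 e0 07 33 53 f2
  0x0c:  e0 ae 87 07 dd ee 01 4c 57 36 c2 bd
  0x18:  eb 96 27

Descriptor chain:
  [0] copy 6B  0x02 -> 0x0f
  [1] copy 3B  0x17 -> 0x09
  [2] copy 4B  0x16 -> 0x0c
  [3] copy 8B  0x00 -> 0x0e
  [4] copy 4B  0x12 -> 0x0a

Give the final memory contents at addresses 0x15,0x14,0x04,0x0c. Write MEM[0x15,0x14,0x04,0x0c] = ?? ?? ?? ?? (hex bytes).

MEM[0x15,0x14,0x04,0x0c] = e0 b2 4c b2

  after D0: wrote 6B at 0x0f = 18c84c27b2e0
  after D1: wrote 3B at 0x09 = bdeb96
  after D2: wrote 4B at 0x0c = c2bdeb96
  after D3: wrote 8B at 0x0e = 727218c84c27b2e0
  after D4: wrote 4B at 0x0a = 4c27b2e0
query mem[0x15]=0xe0, mem[0x14]=0xb2, mem[0x04]=0x4c, mem[0x0c]=0xb2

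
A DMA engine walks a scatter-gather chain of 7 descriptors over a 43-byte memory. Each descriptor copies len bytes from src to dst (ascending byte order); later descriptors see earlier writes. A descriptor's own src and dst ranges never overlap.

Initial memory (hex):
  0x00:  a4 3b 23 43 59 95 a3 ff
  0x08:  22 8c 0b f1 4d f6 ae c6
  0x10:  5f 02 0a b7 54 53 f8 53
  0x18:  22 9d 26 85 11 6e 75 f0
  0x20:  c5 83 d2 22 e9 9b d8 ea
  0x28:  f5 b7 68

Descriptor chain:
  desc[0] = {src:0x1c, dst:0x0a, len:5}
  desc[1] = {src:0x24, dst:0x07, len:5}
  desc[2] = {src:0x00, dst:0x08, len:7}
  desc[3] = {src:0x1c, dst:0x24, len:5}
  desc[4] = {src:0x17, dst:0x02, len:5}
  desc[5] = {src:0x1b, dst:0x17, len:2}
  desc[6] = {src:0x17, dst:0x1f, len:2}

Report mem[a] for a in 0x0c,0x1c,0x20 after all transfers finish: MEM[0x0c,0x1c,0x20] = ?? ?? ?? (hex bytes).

MEM[0x0c,0x1c,0x20] = 59 11 11

  after D0: wrote 5B at 0x0a = 116e75f0c5
  after D1: wrote 5B at 0x07 = e99bd8eaf5
  after D2: wrote 7B at 0x08 = a43b23435995a3
  after D3: wrote 5B at 0x24 = 116e75f0c5
  after D4: wrote 5B at 0x02 = 53229d2685
  after D5: wrote 2B at 0x17 = 8511
  after D6: wrote 2B at 0x1f = 8511
query mem[0x0c]=0x59, mem[0x1c]=0x11, mem[0x20]=0x11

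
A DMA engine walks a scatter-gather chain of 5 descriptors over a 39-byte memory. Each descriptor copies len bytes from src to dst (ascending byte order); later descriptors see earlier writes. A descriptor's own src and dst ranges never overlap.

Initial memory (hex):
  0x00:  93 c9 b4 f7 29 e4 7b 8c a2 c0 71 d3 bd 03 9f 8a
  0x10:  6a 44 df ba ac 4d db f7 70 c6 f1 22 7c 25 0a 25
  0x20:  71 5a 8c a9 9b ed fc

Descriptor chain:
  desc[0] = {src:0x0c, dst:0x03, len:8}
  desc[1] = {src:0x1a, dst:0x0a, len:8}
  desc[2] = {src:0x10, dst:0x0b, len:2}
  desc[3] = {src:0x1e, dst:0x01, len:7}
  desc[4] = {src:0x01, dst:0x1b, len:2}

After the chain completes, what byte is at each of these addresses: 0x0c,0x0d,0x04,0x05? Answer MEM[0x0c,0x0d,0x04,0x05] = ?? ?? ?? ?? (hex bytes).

  after D0: wrote 8B at 0x03 = bd039f8a6a44dfba
  after D1: wrote 8B at 0x0a = f1227c250a25715a
  after D2: wrote 2B at 0x0b = 715a
  after D3: wrote 7B at 0x01 = 0a25715a8ca99b
  after D4: wrote 2B at 0x1b = 0a25
query mem[0x0c]=0x5a, mem[0x0d]=0x25, mem[0x04]=0x5a, mem[0x05]=0x8c

MEM[0x0c,0x0d,0x04,0x05] = 5a 25 5a 8c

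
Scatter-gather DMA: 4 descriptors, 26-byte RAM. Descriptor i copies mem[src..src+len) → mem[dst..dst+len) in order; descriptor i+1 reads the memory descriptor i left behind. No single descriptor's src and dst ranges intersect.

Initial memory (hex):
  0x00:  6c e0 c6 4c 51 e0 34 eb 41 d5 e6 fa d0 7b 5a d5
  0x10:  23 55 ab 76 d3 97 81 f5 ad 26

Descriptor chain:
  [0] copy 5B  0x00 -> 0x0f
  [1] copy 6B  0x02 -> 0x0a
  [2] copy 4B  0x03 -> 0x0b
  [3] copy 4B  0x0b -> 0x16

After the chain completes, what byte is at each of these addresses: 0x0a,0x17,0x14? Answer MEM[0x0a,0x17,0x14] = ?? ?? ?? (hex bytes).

  after D0: wrote 5B at 0x0f = 6ce0c64c51
  after D1: wrote 6B at 0x0a = c64c51e034eb
  after D2: wrote 4B at 0x0b = 4c51e034
  after D3: wrote 4B at 0x16 = 4c51e034
query mem[0x0a]=0xc6, mem[0x17]=0x51, mem[0x14]=0xd3

MEM[0x0a,0x17,0x14] = c6 51 d3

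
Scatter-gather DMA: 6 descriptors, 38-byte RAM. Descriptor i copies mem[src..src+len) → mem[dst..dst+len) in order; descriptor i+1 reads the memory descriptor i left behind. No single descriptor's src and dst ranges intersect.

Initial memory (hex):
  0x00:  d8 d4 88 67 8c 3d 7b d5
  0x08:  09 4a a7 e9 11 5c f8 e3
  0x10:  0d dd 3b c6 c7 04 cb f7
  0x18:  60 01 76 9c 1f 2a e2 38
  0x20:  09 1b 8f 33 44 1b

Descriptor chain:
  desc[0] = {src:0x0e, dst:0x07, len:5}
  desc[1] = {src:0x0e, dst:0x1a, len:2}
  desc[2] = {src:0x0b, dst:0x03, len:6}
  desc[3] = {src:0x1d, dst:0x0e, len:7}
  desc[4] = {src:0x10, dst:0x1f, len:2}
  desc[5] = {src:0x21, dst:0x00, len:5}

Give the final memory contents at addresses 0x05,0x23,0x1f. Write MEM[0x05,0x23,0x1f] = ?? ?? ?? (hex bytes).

#0 dst[0x07+5] := {0xf8,0xe3,0x0d,0xdd,0x3b}
#1 dst[0x1a+2] := {0xf8,0xe3}
#2 dst[0x03+6] := {0x3b,0x11,0x5c,0xf8,0xe3,0x0d}
#3 dst[0x0e+7] := {0x2a,0xe2,0x38,0x09,0x1b,0x8f,0x33}
#4 dst[0x1f+2] := {0x38,0x09}
#5 dst[0x00+5] := {0x1b,0x8f,0x33,0x44,0x1b}
query mem[0x05]=0x5c, mem[0x23]=0x33, mem[0x1f]=0x38

MEM[0x05,0x23,0x1f] = 5c 33 38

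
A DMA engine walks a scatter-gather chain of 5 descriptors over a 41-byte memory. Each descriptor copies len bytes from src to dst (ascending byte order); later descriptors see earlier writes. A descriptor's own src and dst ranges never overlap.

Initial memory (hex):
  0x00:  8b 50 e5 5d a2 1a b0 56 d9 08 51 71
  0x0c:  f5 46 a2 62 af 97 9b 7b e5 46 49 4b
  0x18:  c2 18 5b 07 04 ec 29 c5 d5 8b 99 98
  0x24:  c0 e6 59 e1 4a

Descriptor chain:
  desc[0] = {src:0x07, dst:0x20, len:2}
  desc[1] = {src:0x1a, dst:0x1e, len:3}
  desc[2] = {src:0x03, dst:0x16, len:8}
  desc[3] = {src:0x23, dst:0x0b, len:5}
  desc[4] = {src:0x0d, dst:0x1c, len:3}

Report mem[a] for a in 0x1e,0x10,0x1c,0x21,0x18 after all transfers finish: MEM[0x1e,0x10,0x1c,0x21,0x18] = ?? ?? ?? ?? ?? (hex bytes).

MEM[0x1e,0x10,0x1c,0x21,0x18] = e1 af e6 d9 1a

D0: mem[0x20..0x21] <- [56 d9]
D1: mem[0x1e..0x20] <- [5b 07 04]
D2: mem[0x16..0x1d] <- [5d a2 1a b0 56 d9 08 51]
D3: mem[0x0b..0x0f] <- [98 c0 e6 59 e1]
D4: mem[0x1c..0x1e] <- [e6 59 e1]
query mem[0x1e]=0xe1, mem[0x10]=0xaf, mem[0x1c]=0xe6, mem[0x21]=0xd9, mem[0x18]=0x1a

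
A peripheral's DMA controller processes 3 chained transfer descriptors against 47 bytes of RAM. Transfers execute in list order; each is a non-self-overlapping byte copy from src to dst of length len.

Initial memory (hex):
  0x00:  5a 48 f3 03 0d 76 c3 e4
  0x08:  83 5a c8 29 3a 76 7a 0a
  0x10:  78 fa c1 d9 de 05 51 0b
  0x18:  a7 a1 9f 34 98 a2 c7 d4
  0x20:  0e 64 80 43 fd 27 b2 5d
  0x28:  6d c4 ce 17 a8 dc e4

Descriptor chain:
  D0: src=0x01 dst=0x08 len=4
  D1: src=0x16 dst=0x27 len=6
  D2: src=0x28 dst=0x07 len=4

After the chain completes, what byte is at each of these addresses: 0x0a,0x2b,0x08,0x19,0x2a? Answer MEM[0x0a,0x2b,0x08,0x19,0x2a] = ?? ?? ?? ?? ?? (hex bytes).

MEM[0x0a,0x2b,0x08,0x19,0x2a] = 9f 9f a7 a1 a1

  after D0: wrote 4B at 0x08 = 48f3030d
  after D1: wrote 6B at 0x27 = 510ba7a19f34
  after D2: wrote 4B at 0x07 = 0ba7a19f
query mem[0x0a]=0x9f, mem[0x2b]=0x9f, mem[0x08]=0xa7, mem[0x19]=0xa1, mem[0x2a]=0xa1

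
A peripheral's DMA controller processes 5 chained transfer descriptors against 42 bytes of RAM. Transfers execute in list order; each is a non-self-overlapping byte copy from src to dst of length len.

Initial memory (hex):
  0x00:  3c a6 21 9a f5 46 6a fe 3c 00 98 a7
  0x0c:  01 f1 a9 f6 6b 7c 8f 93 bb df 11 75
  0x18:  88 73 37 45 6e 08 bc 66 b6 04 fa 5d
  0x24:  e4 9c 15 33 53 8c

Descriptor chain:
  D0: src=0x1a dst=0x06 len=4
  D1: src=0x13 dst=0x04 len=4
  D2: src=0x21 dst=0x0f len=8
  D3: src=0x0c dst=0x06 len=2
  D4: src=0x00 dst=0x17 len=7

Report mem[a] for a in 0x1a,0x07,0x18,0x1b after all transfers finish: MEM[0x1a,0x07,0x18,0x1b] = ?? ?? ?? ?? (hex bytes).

MEM[0x1a,0x07,0x18,0x1b] = 9a f1 a6 93

[0] 0x1a->0x06 len=4 : 37 45 6e 08
[1] 0x13->0x04 len=4 : 93 bb df 11
[2] 0x21->0x0f len=8 : 04 fa 5d e4 9c 15 33 53
[3] 0x0c->0x06 len=2 : 01 f1
[4] 0x00->0x17 len=7 : 3c a6 21 9a 93 bb 01
query mem[0x1a]=0x9a, mem[0x07]=0xf1, mem[0x18]=0xa6, mem[0x1b]=0x93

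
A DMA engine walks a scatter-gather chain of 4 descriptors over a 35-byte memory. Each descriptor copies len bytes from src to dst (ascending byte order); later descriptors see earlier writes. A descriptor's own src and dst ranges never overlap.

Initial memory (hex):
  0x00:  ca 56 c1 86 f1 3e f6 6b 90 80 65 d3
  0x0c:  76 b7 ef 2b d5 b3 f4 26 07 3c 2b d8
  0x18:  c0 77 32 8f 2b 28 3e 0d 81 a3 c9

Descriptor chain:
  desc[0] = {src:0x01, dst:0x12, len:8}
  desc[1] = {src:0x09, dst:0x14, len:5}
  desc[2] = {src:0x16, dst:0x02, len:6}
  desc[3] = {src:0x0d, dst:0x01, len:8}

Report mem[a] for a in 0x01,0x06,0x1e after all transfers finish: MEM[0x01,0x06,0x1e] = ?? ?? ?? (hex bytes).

D0: mem[0x12..0x19] <- [56 c1 86 f1 3e f6 6b 90]
D1: mem[0x14..0x18] <- [80 65 d3 76 b7]
D2: mem[0x02..0x07] <- [d3 76 b7 90 32 8f]
D3: mem[0x01..0x08] <- [b7 ef 2b d5 b3 56 c1 80]
query mem[0x01]=0xb7, mem[0x06]=0x56, mem[0x1e]=0x3e

MEM[0x01,0x06,0x1e] = b7 56 3e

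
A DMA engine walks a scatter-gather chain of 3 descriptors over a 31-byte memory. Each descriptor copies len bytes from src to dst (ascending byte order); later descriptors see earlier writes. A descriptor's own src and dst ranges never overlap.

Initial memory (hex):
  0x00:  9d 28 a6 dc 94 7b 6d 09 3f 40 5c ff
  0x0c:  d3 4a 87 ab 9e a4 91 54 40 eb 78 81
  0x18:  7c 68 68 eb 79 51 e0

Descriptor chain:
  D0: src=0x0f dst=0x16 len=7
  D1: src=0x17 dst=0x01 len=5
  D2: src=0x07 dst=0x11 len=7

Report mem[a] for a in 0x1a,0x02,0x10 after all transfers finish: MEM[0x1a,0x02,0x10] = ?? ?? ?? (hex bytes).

MEM[0x1a,0x02,0x10] = 54 a4 9e

#0 dst[0x16+7] := {0xab,0x9e,0xa4,0x91,0x54,0x40,0xeb}
#1 dst[0x01+5] := {0x9e,0xa4,0x91,0x54,0x40}
#2 dst[0x11+7] := {0x09,0x3f,0x40,0x5c,0xff,0xd3,0x4a}
query mem[0x1a]=0x54, mem[0x02]=0xa4, mem[0x10]=0x9e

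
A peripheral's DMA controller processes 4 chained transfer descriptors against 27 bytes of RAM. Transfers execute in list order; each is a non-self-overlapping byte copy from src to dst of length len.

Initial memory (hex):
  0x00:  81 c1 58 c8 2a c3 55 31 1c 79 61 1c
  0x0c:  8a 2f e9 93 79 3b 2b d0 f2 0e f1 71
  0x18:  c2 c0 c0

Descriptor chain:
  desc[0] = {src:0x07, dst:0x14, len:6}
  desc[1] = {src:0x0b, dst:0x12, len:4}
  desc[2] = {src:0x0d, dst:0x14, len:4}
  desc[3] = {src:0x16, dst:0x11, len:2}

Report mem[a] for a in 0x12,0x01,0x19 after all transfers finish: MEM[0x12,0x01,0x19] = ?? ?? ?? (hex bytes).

MEM[0x12,0x01,0x19] = 79 c1 8a

#0 dst[0x14+6] := {0x31,0x1c,0x79,0x61,0x1c,0x8a}
#1 dst[0x12+4] := {0x1c,0x8a,0x2f,0xe9}
#2 dst[0x14+4] := {0x2f,0xe9,0x93,0x79}
#3 dst[0x11+2] := {0x93,0x79}
query mem[0x12]=0x79, mem[0x01]=0xc1, mem[0x19]=0x8a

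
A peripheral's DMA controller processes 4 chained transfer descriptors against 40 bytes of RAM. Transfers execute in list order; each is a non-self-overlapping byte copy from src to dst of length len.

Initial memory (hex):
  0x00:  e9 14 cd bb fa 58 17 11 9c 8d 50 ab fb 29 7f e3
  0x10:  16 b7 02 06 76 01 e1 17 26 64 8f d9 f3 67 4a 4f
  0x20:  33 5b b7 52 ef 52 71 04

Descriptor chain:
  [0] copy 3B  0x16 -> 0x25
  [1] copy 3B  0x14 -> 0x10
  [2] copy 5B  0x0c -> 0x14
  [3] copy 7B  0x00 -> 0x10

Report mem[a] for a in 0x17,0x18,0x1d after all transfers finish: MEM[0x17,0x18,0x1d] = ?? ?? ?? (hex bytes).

  after D0: wrote 3B at 0x25 = e11726
  after D1: wrote 3B at 0x10 = 7601e1
  after D2: wrote 5B at 0x14 = fb297fe376
  after D3: wrote 7B at 0x10 = e914cdbbfa5817
query mem[0x17]=0xe3, mem[0x18]=0x76, mem[0x1d]=0x67

MEM[0x17,0x18,0x1d] = e3 76 67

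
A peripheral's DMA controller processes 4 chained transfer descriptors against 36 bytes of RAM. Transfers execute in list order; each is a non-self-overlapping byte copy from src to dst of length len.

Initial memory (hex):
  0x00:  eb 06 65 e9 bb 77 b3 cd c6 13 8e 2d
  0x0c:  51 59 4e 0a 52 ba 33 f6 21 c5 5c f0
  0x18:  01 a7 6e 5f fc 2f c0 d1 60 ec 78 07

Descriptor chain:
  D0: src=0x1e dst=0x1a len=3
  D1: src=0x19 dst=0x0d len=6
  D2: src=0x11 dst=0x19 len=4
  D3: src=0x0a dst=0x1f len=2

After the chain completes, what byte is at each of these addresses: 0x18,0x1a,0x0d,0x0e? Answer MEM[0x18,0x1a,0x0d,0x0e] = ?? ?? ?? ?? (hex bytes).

MEM[0x18,0x1a,0x0d,0x0e] = 01 c0 a7 c0

  after D0: wrote 3B at 0x1a = c0d160
  after D1: wrote 6B at 0x0d = a7c0d1602fc0
  after D2: wrote 4B at 0x19 = 2fc0f621
  after D3: wrote 2B at 0x1f = 8e2d
query mem[0x18]=0x01, mem[0x1a]=0xc0, mem[0x0d]=0xa7, mem[0x0e]=0xc0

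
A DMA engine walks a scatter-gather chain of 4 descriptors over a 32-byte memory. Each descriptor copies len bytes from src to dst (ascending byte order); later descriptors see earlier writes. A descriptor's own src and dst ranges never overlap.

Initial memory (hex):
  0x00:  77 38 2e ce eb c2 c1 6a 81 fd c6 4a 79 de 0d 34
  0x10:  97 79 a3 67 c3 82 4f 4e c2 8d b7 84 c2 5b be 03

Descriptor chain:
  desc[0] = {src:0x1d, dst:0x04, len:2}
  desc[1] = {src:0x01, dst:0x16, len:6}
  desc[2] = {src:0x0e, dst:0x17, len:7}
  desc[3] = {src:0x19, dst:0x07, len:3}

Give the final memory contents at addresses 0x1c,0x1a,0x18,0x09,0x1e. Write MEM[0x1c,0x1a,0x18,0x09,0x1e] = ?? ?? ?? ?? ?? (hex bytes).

D0: mem[0x04..0x05] <- [5b be]
D1: mem[0x16..0x1b] <- [38 2e ce 5b be c1]
D2: mem[0x17..0x1d] <- [0d 34 97 79 a3 67 c3]
D3: mem[0x07..0x09] <- [97 79 a3]
query mem[0x1c]=0x67, mem[0x1a]=0x79, mem[0x18]=0x34, mem[0x09]=0xa3, mem[0x1e]=0xbe

MEM[0x1c,0x1a,0x18,0x09,0x1e] = 67 79 34 a3 be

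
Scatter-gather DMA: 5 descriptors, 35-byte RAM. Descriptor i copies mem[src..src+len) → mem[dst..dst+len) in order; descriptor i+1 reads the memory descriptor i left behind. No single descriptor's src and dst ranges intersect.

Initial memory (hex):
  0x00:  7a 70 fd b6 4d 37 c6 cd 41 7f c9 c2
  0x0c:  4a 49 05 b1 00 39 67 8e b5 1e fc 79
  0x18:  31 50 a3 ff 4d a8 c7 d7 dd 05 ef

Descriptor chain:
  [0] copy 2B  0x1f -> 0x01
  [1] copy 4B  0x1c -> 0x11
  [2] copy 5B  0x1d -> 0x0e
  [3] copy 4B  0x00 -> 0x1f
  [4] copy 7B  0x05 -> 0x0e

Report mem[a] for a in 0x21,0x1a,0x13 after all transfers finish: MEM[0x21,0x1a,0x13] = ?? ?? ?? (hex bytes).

#0 dst[0x01+2] := {0xd7,0xdd}
#1 dst[0x11+4] := {0x4d,0xa8,0xc7,0xd7}
#2 dst[0x0e+5] := {0xa8,0xc7,0xd7,0xdd,0x05}
#3 dst[0x1f+4] := {0x7a,0xd7,0xdd,0xb6}
#4 dst[0x0e+7] := {0x37,0xc6,0xcd,0x41,0x7f,0xc9,0xc2}
query mem[0x21]=0xdd, mem[0x1a]=0xa3, mem[0x13]=0xc9

MEM[0x21,0x1a,0x13] = dd a3 c9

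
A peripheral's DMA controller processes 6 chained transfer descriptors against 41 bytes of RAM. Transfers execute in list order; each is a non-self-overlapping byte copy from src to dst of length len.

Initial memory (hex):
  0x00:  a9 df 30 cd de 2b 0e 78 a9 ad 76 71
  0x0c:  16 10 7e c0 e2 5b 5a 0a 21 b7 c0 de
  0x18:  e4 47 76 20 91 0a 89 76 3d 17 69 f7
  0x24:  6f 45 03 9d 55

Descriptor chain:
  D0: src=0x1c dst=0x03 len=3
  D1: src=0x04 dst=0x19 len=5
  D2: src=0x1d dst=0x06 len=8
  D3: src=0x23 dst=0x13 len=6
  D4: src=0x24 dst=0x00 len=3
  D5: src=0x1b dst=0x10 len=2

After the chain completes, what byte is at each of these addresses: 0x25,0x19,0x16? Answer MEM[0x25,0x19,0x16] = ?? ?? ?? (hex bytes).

MEM[0x25,0x19,0x16] = 45 0a 03

[0] 0x1c->0x03 len=3 : 91 0a 89
[1] 0x04->0x19 len=5 : 0a 89 0e 78 a9
[2] 0x1d->0x06 len=8 : a9 89 76 3d 17 69 f7 6f
[3] 0x23->0x13 len=6 : f7 6f 45 03 9d 55
[4] 0x24->0x00 len=3 : 6f 45 03
[5] 0x1b->0x10 len=2 : 0e 78
query mem[0x25]=0x45, mem[0x19]=0x0a, mem[0x16]=0x03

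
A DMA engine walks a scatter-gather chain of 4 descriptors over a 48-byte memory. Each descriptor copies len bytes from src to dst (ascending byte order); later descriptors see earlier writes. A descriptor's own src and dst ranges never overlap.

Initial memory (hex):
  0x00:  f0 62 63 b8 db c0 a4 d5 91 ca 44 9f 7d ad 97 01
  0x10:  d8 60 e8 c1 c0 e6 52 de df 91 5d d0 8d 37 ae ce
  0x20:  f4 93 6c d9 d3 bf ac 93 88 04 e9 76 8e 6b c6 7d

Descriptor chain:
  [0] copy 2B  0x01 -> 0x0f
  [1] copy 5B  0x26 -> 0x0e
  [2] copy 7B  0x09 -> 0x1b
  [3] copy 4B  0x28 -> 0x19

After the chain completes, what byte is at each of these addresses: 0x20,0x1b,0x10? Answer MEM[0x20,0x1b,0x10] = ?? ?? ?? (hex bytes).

MEM[0x20,0x1b,0x10] = ac e9 88

#0 dst[0x0f+2] := {0x62,0x63}
#1 dst[0x0e+5] := {0xac,0x93,0x88,0x04,0xe9}
#2 dst[0x1b+7] := {0xca,0x44,0x9f,0x7d,0xad,0xac,0x93}
#3 dst[0x19+4] := {0x88,0x04,0xe9,0x76}
query mem[0x20]=0xac, mem[0x1b]=0xe9, mem[0x10]=0x88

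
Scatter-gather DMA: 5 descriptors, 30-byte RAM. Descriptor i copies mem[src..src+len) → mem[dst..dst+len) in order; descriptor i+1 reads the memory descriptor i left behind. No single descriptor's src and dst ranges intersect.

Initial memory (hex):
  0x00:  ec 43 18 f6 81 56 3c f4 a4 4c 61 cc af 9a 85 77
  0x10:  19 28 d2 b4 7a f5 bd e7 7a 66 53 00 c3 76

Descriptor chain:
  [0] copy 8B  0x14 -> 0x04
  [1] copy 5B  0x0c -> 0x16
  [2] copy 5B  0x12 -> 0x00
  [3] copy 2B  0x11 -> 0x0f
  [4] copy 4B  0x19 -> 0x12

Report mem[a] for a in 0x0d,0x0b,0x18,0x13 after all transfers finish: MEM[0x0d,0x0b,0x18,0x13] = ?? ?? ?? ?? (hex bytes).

MEM[0x0d,0x0b,0x18,0x13] = 9a 00 85 19

[0] 0x14->0x04 len=8 : 7a f5 bd e7 7a 66 53 00
[1] 0x0c->0x16 len=5 : af 9a 85 77 19
[2] 0x12->0x00 len=5 : d2 b4 7a f5 af
[3] 0x11->0x0f len=2 : 28 d2
[4] 0x19->0x12 len=4 : 77 19 00 c3
query mem[0x0d]=0x9a, mem[0x0b]=0x00, mem[0x18]=0x85, mem[0x13]=0x19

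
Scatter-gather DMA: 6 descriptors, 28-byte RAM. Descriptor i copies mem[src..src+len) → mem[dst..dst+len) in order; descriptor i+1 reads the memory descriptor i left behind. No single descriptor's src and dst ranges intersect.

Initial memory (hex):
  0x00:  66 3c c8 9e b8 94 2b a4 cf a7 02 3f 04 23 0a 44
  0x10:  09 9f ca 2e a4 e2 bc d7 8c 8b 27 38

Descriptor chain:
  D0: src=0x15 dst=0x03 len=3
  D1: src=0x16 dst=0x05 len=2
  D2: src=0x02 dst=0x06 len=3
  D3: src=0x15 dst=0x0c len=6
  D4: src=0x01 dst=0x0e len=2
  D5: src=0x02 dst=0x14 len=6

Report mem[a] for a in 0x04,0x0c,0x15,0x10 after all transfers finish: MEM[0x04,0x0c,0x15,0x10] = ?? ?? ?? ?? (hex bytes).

MEM[0x04,0x0c,0x15,0x10] = bc e2 e2 8b

D0: mem[0x03..0x05] <- [e2 bc d7]
D1: mem[0x05..0x06] <- [bc d7]
D2: mem[0x06..0x08] <- [c8 e2 bc]
D3: mem[0x0c..0x11] <- [e2 bc d7 8c 8b 27]
D4: mem[0x0e..0x0f] <- [3c c8]
D5: mem[0x14..0x19] <- [c8 e2 bc bc c8 e2]
query mem[0x04]=0xbc, mem[0x0c]=0xe2, mem[0x15]=0xe2, mem[0x10]=0x8b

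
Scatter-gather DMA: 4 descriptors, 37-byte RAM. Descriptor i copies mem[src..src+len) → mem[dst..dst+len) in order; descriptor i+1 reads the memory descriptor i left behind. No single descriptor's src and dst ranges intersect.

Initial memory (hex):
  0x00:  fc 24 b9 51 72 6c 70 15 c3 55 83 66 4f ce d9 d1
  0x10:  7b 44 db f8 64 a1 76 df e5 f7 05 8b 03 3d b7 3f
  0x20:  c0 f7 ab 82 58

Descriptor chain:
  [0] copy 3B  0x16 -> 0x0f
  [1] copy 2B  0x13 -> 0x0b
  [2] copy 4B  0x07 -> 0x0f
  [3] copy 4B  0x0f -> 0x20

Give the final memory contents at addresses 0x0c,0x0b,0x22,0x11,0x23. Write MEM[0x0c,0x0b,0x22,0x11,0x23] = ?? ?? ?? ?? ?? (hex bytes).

[0] 0x16->0x0f len=3 : 76 df e5
[1] 0x13->0x0b len=2 : f8 64
[2] 0x07->0x0f len=4 : 15 c3 55 83
[3] 0x0f->0x20 len=4 : 15 c3 55 83
query mem[0x0c]=0x64, mem[0x0b]=0xf8, mem[0x22]=0x55, mem[0x11]=0x55, mem[0x23]=0x83

MEM[0x0c,0x0b,0x22,0x11,0x23] = 64 f8 55 55 83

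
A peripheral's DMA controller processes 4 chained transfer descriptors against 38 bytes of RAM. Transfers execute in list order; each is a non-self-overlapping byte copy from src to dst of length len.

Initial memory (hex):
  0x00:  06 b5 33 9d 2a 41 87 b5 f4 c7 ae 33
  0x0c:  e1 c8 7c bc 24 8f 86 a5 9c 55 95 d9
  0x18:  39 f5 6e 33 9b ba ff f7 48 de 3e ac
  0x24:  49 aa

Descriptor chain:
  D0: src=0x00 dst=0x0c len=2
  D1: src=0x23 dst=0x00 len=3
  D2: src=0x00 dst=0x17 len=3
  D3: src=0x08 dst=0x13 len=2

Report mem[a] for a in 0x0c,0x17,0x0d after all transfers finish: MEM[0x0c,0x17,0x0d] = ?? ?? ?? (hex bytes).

#0 dst[0x0c+2] := {0x06,0xb5}
#1 dst[0x00+3] := {0xac,0x49,0xaa}
#2 dst[0x17+3] := {0xac,0x49,0xaa}
#3 dst[0x13+2] := {0xf4,0xc7}
query mem[0x0c]=0x06, mem[0x17]=0xac, mem[0x0d]=0xb5

MEM[0x0c,0x17,0x0d] = 06 ac b5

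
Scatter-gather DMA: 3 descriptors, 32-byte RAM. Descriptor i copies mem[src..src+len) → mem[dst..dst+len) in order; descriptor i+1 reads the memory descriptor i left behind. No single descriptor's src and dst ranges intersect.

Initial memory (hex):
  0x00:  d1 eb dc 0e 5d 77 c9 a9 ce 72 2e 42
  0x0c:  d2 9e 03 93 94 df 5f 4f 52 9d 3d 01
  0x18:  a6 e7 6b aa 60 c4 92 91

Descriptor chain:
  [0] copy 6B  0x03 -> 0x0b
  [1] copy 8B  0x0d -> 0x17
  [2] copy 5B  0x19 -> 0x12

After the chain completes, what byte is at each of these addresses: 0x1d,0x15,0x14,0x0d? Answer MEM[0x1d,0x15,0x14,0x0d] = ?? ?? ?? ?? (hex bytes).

MEM[0x1d,0x15,0x14,0x0d] = 4f 5f df 77

[0] 0x03->0x0b len=6 : 0e 5d 77 c9 a9 ce
[1] 0x0d->0x17 len=8 : 77 c9 a9 ce df 5f 4f 52
[2] 0x19->0x12 len=5 : a9 ce df 5f 4f
query mem[0x1d]=0x4f, mem[0x15]=0x5f, mem[0x14]=0xdf, mem[0x0d]=0x77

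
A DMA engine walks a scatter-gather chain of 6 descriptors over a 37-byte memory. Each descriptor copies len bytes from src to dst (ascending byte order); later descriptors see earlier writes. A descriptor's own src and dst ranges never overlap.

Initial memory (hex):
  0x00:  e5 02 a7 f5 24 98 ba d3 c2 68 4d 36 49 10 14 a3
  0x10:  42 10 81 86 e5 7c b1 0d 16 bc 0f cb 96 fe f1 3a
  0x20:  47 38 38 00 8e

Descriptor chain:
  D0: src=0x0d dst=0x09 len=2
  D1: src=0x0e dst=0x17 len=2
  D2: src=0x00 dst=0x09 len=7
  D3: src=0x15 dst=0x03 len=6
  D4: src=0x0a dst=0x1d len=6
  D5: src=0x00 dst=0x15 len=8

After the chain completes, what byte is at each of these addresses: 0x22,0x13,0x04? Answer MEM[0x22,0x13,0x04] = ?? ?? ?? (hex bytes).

MEM[0x22,0x13,0x04] = ba 86 b1

[0] 0x0d->0x09 len=2 : 10 14
[1] 0x0e->0x17 len=2 : 14 a3
[2] 0x00->0x09 len=7 : e5 02 a7 f5 24 98 ba
[3] 0x15->0x03 len=6 : 7c b1 14 a3 bc 0f
[4] 0x0a->0x1d len=6 : 02 a7 f5 24 98 ba
[5] 0x00->0x15 len=8 : e5 02 a7 7c b1 14 a3 bc
query mem[0x22]=0xba, mem[0x13]=0x86, mem[0x04]=0xb1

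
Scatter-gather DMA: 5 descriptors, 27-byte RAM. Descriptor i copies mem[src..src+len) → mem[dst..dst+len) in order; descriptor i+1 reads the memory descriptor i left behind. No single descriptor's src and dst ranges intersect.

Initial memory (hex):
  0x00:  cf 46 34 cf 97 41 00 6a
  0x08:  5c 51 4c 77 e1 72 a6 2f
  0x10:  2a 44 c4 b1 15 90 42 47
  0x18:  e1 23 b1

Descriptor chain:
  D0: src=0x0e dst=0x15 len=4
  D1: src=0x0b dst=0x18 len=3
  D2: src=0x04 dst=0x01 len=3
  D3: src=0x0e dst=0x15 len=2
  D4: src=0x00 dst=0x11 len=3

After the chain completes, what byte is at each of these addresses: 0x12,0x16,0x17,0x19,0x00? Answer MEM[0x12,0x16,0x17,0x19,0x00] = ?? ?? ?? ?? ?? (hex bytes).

MEM[0x12,0x16,0x17,0x19,0x00] = 97 2f 2a e1 cf

#0 dst[0x15+4] := {0xa6,0x2f,0x2a,0x44}
#1 dst[0x18+3] := {0x77,0xe1,0x72}
#2 dst[0x01+3] := {0x97,0x41,0x00}
#3 dst[0x15+2] := {0xa6,0x2f}
#4 dst[0x11+3] := {0xcf,0x97,0x41}
query mem[0x12]=0x97, mem[0x16]=0x2f, mem[0x17]=0x2a, mem[0x19]=0xe1, mem[0x00]=0xcf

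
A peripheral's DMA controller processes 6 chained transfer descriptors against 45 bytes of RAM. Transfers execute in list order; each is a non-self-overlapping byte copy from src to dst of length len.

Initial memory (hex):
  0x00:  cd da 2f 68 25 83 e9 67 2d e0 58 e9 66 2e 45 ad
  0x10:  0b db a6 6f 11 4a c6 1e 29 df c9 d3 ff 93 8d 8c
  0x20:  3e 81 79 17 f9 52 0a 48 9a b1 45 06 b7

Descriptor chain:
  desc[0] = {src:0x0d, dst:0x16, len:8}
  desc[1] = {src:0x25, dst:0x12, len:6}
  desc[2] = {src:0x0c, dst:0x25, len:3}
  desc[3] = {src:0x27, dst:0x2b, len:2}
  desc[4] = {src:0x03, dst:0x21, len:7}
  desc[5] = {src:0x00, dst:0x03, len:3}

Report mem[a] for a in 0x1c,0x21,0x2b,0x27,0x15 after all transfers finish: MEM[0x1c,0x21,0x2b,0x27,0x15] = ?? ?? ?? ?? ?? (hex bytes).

D0: mem[0x16..0x1d] <- [2e 45 ad 0b db a6 6f 11]
D1: mem[0x12..0x17] <- [52 0a 48 9a b1 45]
D2: mem[0x25..0x27] <- [66 2e 45]
D3: mem[0x2b..0x2c] <- [45 9a]
D4: mem[0x21..0x27] <- [68 25 83 e9 67 2d e0]
D5: mem[0x03..0x05] <- [cd da 2f]
query mem[0x1c]=0x6f, mem[0x21]=0x68, mem[0x2b]=0x45, mem[0x27]=0xe0, mem[0x15]=0x9a

MEM[0x1c,0x21,0x2b,0x27,0x15] = 6f 68 45 e0 9a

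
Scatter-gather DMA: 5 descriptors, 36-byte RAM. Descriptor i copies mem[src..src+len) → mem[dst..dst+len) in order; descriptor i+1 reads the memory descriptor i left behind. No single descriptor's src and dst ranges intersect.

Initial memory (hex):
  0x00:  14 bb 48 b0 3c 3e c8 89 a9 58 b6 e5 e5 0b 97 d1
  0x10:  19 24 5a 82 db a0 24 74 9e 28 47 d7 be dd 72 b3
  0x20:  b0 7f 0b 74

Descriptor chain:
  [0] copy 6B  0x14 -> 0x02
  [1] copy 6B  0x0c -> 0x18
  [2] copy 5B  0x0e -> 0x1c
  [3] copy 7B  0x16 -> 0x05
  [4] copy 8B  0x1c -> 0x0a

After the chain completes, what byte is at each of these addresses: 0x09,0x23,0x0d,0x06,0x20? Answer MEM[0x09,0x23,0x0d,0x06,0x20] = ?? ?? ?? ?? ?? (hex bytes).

MEM[0x09,0x23,0x0d,0x06,0x20] = 97 74 24 74 5a

#0 dst[0x02+6] := {0xdb,0xa0,0x24,0x74,0x9e,0x28}
#1 dst[0x18+6] := {0xe5,0x0b,0x97,0xd1,0x19,0x24}
#2 dst[0x1c+5] := {0x97,0xd1,0x19,0x24,0x5a}
#3 dst[0x05+7] := {0x24,0x74,0xe5,0x0b,0x97,0xd1,0x97}
#4 dst[0x0a+8] := {0x97,0xd1,0x19,0x24,0x5a,0x7f,0x0b,0x74}
query mem[0x09]=0x97, mem[0x23]=0x74, mem[0x0d]=0x24, mem[0x06]=0x74, mem[0x20]=0x5a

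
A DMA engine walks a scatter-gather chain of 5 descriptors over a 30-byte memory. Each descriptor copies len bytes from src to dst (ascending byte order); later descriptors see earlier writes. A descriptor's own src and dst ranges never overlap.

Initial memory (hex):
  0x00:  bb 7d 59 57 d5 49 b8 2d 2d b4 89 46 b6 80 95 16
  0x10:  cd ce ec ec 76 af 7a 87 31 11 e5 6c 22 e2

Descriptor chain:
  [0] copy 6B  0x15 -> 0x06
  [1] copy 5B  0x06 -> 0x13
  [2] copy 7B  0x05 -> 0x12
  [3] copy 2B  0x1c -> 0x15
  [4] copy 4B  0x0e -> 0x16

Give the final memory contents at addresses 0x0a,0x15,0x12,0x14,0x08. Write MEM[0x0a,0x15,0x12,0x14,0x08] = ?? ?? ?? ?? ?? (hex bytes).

D0: mem[0x06..0x0b] <- [af 7a 87 31 11 e5]
D1: mem[0x13..0x17] <- [af 7a 87 31 11]
D2: mem[0x12..0x18] <- [49 af 7a 87 31 11 e5]
D3: mem[0x15..0x16] <- [22 e2]
D4: mem[0x16..0x19] <- [95 16 cd ce]
query mem[0x0a]=0x11, mem[0x15]=0x22, mem[0x12]=0x49, mem[0x14]=0x7a, mem[0x08]=0x87

MEM[0x0a,0x15,0x12,0x14,0x08] = 11 22 49 7a 87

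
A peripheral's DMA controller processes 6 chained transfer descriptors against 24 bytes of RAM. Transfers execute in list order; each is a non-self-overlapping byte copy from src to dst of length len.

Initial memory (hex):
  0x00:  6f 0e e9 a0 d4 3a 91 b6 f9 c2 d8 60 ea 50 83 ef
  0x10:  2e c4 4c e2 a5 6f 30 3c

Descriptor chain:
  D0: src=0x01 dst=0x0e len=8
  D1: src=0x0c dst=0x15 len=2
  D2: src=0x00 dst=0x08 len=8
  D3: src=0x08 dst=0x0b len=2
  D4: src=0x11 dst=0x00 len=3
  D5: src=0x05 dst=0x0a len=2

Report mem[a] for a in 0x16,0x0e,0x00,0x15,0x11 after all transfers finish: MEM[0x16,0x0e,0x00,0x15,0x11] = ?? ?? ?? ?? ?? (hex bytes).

#0 dst[0x0e+8] := {0x0e,0xe9,0xa0,0xd4,0x3a,0x91,0xb6,0xf9}
#1 dst[0x15+2] := {0xea,0x50}
#2 dst[0x08+8] := {0x6f,0x0e,0xe9,0xa0,0xd4,0x3a,0x91,0xb6}
#3 dst[0x0b+2] := {0x6f,0x0e}
#4 dst[0x00+3] := {0xd4,0x3a,0x91}
#5 dst[0x0a+2] := {0x3a,0x91}
query mem[0x16]=0x50, mem[0x0e]=0x91, mem[0x00]=0xd4, mem[0x15]=0xea, mem[0x11]=0xd4

MEM[0x16,0x0e,0x00,0x15,0x11] = 50 91 d4 ea d4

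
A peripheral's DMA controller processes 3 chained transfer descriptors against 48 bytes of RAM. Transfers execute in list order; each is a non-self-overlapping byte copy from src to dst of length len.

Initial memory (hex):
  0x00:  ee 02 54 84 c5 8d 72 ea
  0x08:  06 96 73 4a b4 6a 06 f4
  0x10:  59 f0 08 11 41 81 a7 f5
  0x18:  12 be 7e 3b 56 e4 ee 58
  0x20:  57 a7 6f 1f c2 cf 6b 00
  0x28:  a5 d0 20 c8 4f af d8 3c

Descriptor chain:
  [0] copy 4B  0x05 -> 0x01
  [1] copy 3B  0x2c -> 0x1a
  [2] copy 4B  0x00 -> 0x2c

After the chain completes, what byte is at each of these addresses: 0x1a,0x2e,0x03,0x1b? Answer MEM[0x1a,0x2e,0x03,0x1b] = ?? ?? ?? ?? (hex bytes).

  after D0: wrote 4B at 0x01 = 8d72ea06
  after D1: wrote 3B at 0x1a = 4fafd8
  after D2: wrote 4B at 0x2c = ee8d72ea
query mem[0x1a]=0x4f, mem[0x2e]=0x72, mem[0x03]=0xea, mem[0x1b]=0xaf

MEM[0x1a,0x2e,0x03,0x1b] = 4f 72 ea af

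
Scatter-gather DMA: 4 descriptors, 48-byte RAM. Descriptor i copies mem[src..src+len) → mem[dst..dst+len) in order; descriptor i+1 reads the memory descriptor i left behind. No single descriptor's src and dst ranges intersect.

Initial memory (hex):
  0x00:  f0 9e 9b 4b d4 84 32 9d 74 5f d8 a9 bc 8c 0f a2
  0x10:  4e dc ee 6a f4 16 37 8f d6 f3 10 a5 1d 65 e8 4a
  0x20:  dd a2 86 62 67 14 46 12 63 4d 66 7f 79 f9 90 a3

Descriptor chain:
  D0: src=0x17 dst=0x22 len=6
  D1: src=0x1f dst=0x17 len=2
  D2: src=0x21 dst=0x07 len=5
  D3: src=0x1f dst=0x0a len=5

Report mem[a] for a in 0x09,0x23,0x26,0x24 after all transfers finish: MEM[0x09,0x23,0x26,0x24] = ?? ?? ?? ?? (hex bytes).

MEM[0x09,0x23,0x26,0x24] = d6 d6 a5 f3

#0 dst[0x22+6] := {0x8f,0xd6,0xf3,0x10,0xa5,0x1d}
#1 dst[0x17+2] := {0x4a,0xdd}
#2 dst[0x07+5] := {0xa2,0x8f,0xd6,0xf3,0x10}
#3 dst[0x0a+5] := {0x4a,0xdd,0xa2,0x8f,0xd6}
query mem[0x09]=0xd6, mem[0x23]=0xd6, mem[0x26]=0xa5, mem[0x24]=0xf3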